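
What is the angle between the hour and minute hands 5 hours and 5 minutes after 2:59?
First find the time 5 hours and 5 minutes after 2:59.
Total minutes: 2 x 60 + 59 + 5 x 60 + 5 = 484.
484 mod 720 = 484 minutes = 8:04.
Now compute the angle at 8:04:
Hour hand: 8 x 30 + 4 x 0.5 = 242 degrees
Minute hand: 4 x 6 = 24 degrees
Difference: |242 - 24| = 218 degrees
Smaller angle: 360 - 218 = 142 degrees

Final answer: 142 degrees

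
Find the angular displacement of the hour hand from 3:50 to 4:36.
The hour hand moves 0.5 degrees per minute.
Time elapsed: 4:36 - 3:50 = 46 minutes
Angular displacement: 46 x 0.5 = 23 degrees

Final answer: 23 degrees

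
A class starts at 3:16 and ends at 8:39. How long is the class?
From 3:16 to 8:39:
(8 x 60 + 39) - (3 x 60 + 16) = 519 - 196 = 323 minutes
= 5 hours and 23 minutes

Final answer: 5 hours and 23 minutes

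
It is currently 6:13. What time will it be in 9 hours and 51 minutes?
Starting time: 6:13
Adding 51 minutes to 13 minutes: 13 + 51 = 64 minutes = 1 hour and 4 minutes
Adding 9 hours: 6 + 9 + 1 (carry) = 16 - 12 = 4
Final time: 4:04

Final answer: 4:04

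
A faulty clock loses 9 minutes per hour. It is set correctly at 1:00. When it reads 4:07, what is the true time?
For every 60 true minutes, the faulty clock advances 51 minutes, so 1 faulty-clock minute corresponds to 60/51 true minutes.
From 1:00 to 4:07 on the faulty dial is 187 minutes.
True elapsed: 187 x 60/51 = 220 minutes = 3 hours and 40 minutes.
True time: 1:00 + 3 hours and 40 minutes = 4:40.

Final answer: 4:40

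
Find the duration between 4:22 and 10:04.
From 4:22 to 10:04:
(10 x 60 + 4) - (4 x 60 + 22) = 604 - 262 = 342 minutes
= 5 hours and 42 minutes

Final answer: 5 hours and 42 minutes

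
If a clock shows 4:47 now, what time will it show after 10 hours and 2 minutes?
Starting time: 4:47
Adding 2 minutes to 47 minutes: 47 + 2 = 49 minutes
Adding 10 hours: 4 + 10 = 14 - 12 = 2
Final time: 2:49

Final answer: 2:49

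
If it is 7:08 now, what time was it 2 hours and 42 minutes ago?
Starting time: 7:08 = 428 total minutes past 12:00
Subtracting: 2 hours and 42 minutes = 162 minutes
428 - 162 = 266 minutes
= 4 hours and 26 minutes past 12:00 = 4:26

Final answer: 4:26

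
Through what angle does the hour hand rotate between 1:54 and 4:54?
The hour hand moves 0.5 degrees per minute.
Time elapsed: 4:54 - 1:54 = 180 minutes
Angular displacement: 180 x 0.5 = 90 degrees

Final answer: 90 degrees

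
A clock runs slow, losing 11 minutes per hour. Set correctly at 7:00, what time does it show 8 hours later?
For every 60 true minutes, the faulty clock advances 60 - 11 = 49 minutes.
True elapsed: 8 hours = 480 minutes.
Faulty clock advances: 480 x 49/60 = 392 minutes (drift: 88 minutes behind).
Shown time: 7:00 + 392 minutes = 1:32.

Final answer: 1:32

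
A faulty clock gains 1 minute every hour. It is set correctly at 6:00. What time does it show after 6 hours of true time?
For every 60 true minutes, the faulty clock advances 60 + 1 = 61 minutes.
True elapsed: 6 hours = 360 minutes.
Faulty clock advances: 360 x 61/60 = 366 minutes (drift: 6 minutes ahead).
Shown time: 6:00 + 366 minutes = 12:06.

Final answer: 12:06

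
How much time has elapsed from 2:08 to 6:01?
From 2:08 to 6:01:
(6 x 60 + 1) - (2 x 60 + 8) = 361 - 128 = 233 minutes
= 3 hours and 53 minutes

Final answer: 3 hours and 53 minutes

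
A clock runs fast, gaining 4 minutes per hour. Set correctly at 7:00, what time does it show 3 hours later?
For every 60 true minutes, the faulty clock advances 60 + 4 = 64 minutes.
True elapsed: 3 hours = 180 minutes.
Faulty clock advances: 180 x 64/60 = 192 minutes (drift: 12 minutes ahead).
Shown time: 7:00 + 192 minutes = 10:12.

Final answer: 10:12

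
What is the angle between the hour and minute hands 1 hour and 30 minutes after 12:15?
First find the time 1 hour and 30 minutes after 12:15.
Total minutes: 12 x 60 + 15 + 1 x 60 + 30 = 825.
825 mod 720 = 105 minutes = 1:45.
Now compute the angle at 1:45:
Hour hand: 1 x 30 + 45 x 0.5 = 52.5 degrees
Minute hand: 45 x 6 = 270 degrees
Difference: |52.5 - 270| = 217.5 degrees
Smaller angle: 360 - 217.5 = 142.5 degrees

Final answer: 142.5 degrees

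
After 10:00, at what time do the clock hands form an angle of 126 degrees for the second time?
At t minutes past 10:00, the hour hand is at 30 x 10 + 0.5t degrees and the minute hand is at 6t degrees.
The smaller angle between them is 126 degrees when |30H - 5.5t| = 126 or |30H - 5.5t| = 234.
With H = 10, solve 30 x 10 - 5.5t = +/- target for each target:
  t = (30 x 10 - 126) / 5.5 = 31.64
  t = (30 x 10 + 126) / 5.5 = 77.45 (outside (0, 60))
  t = (30 x 10 - 234) / 5.5 = 12
  t = (30 x 10 + 234) / 5.5 = 97.09 (outside (0, 60))
Valid solutions in (0, 60): {12, 31.64} minutes.
The second occurrence is t = 31.64 minutes.
The hands form a 126-degree angle at 31.64 minutes past 10:00.

Final answer: 31.64 minutes past 10:00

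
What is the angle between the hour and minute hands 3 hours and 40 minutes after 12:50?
First find the time 3 hours and 40 minutes after 12:50.
Total minutes: 12 x 60 + 50 + 3 x 60 + 40 = 990.
990 mod 720 = 270 minutes = 4:30.
Now compute the angle at 4:30:
Hour hand: 4 x 30 + 30 x 0.5 = 135 degrees
Minute hand: 30 x 6 = 180 degrees
Difference: |135 - 180| = 45 degrees
The angle is 45 degrees

Final answer: 45 degrees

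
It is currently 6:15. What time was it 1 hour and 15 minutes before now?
Starting time: 6:15 = 375 total minutes past 12:00
Subtracting: 1 hour and 15 minutes = 75 minutes
375 - 75 = 300 minutes
= 5 hours past 12:00 = 5:00

Final answer: 5:00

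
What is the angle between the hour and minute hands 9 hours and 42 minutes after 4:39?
First find the time 9 hours and 42 minutes after 4:39.
Total minutes: 4 x 60 + 39 + 9 x 60 + 42 = 861.
861 mod 720 = 141 minutes = 2:21.
Now compute the angle at 2:21:
Hour hand: 2 x 30 + 21 x 0.5 = 70.5 degrees
Minute hand: 21 x 6 = 126 degrees
Difference: |70.5 - 126| = 55.5 degrees
The angle is 55.5 degrees

Final answer: 55.5 degrees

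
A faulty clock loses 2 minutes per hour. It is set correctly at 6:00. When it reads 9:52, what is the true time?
For every 60 true minutes, the faulty clock advances 58 minutes, so 1 faulty-clock minute corresponds to 60/58 true minutes.
From 6:00 to 9:52 on the faulty dial is 232 minutes.
True elapsed: 232 x 60/58 = 240 minutes = 4 hours.
True time: 6:00 + 4 hours = 10:00.

Final answer: 10:00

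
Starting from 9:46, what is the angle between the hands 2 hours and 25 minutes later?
First find the time 2 hours and 25 minutes after 9:46.
Total minutes: 9 x 60 + 46 + 2 x 60 + 25 = 731.
731 mod 720 = 11 minutes = 12:11.
Now compute the angle at 12:11:
Hour hand: 0 x 30 + 11 x 0.5 = 5.5 degrees
Minute hand: 11 x 6 = 66 degrees
Difference: |5.5 - 66| = 60.5 degrees
The angle is 60.5 degrees

Final answer: 60.5 degrees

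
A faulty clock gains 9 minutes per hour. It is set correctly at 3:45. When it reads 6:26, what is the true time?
For every 60 true minutes, the faulty clock advances 69 minutes, so 1 faulty-clock minute corresponds to 60/69 true minutes.
From 3:45 to 6:26 on the faulty dial is 161 minutes.
True elapsed: 161 x 60/69 = 140 minutes = 2 hours and 20 minutes.
True time: 3:45 + 2 hours and 20 minutes = 6:05.

Final answer: 6:05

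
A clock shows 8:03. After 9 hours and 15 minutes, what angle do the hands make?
First find the time 9 hours and 15 minutes after 8:03.
Total minutes: 8 x 60 + 3 + 9 x 60 + 15 = 1038.
1038 mod 720 = 318 minutes = 5:18.
Now compute the angle at 5:18:
Hour hand: 5 x 30 + 18 x 0.5 = 159 degrees
Minute hand: 18 x 6 = 108 degrees
Difference: |159 - 108| = 51 degrees
The angle is 51 degrees

Final answer: 51 degrees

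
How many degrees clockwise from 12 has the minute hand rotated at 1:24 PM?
The minute hand moves 6 degrees per minute.
At 1:24: 24 x 6 = 144 degrees

Final answer: 144 degrees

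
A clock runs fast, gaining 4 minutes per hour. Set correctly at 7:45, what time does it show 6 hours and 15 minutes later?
For every 60 true minutes, the faulty clock advances 60 + 4 = 64 minutes.
True elapsed: 6 hours and 15 minutes = 375 minutes.
Faulty clock advances: 375 x 64/60 = 400 minutes (drift: 25 minutes ahead).
Shown time: 7:45 + 400 minutes = 2:25.

Final answer: 2:25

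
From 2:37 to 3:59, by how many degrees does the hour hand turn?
The hour hand moves 0.5 degrees per minute.
Time elapsed: 3:59 - 2:37 = 82 minutes
Angular displacement: 82 x 0.5 = 41 degrees

Final answer: 41 degrees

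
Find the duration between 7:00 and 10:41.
From 7:00 to 10:41:
(10 x 60 + 41) - (7 x 60 + 0) = 641 - 420 = 221 minutes
= 3 hours and 41 minutes

Final answer: 3 hours and 41 minutes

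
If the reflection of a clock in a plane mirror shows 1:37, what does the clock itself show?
Reflection across the vertical (12-6) axis maps a hand at angle A degrees to (360 - A) degrees, which sends a reading of T minutes past 12:00 to (720 - T) minutes past 12:00.
Mirror reads 1:37 = 97 minutes past 12:00.
Actual time: (720 - 97) mod 720 = 623 minutes = 10:23.

Final answer: 10:23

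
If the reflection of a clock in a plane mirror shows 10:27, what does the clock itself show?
Reflection across the vertical (12-6) axis maps a hand at angle A degrees to (360 - A) degrees, which sends a reading of T minutes past 12:00 to (720 - T) minutes past 12:00.
Mirror reads 10:27 = 627 minutes past 12:00.
Actual time: (720 - 627) mod 720 = 93 minutes = 1:33.

Final answer: 1:33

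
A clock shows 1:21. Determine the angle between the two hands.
Hour hand position: 1 x 30 + 21 x 0.5 = 40.5 degrees
Minute hand position: 21 x 6 = 126 degrees
Difference: |40.5 - 126| = 85.5 degrees
The angle between the hands is 85.5 degrees

Final answer: 85.5 degrees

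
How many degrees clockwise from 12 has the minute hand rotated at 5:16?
The minute hand moves 6 degrees per minute.
At 5:16: 16 x 6 = 96 degrees

Final answer: 96 degrees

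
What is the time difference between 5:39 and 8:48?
From 5:39 to 8:48:
(8 x 60 + 48) - (5 x 60 + 39) = 528 - 339 = 189 minutes
= 3 hours and 9 minutes

Final answer: 3 hours and 9 minutes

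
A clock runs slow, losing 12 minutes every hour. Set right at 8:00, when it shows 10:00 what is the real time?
For every 60 true minutes, the faulty clock advances 48 minutes, so 1 faulty-clock minute corresponds to 60/48 true minutes.
From 8:00 to 10:00 on the faulty dial is 120 minutes.
True elapsed: 120 x 60/48 = 150 minutes = 2 hours and 30 minutes.
True time: 8:00 + 2 hours and 30 minutes = 10:30.

Final answer: 10:30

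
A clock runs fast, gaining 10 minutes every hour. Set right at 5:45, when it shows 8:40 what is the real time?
For every 60 true minutes, the faulty clock advances 70 minutes, so 1 faulty-clock minute corresponds to 60/70 true minutes.
From 5:45 to 8:40 on the faulty dial is 175 minutes.
True elapsed: 175 x 60/70 = 150 minutes = 2 hours and 30 minutes.
True time: 5:45 + 2 hours and 30 minutes = 8:15.

Final answer: 8:15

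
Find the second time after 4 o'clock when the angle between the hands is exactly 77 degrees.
At t minutes past 4:00, the hour hand is at 30 x 4 + 0.5t degrees and the minute hand is at 6t degrees.
The smaller angle between them is 77 degrees when |30H - 5.5t| = 77 or |30H - 5.5t| = 283.
With H = 4, solve 30 x 4 - 5.5t = +/- target for each target:
  t = (30 x 4 - 77) / 5.5 = 7.82
  t = (30 x 4 + 77) / 5.5 = 35.82
  t = (30 x 4 - 283) / 5.5 = -29.64 (outside (0, 60))
  t = (30 x 4 + 283) / 5.5 = 73.27 (outside (0, 60))
Valid solutions in (0, 60): {7.82, 35.82} minutes.
The second occurrence is t = 35.82 minutes.
The hands form a 77-degree angle at 35.82 minutes past 4:00.

Final answer: 35.82 minutes past 4:00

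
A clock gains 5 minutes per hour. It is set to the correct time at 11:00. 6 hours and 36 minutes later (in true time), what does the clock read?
For every 60 true minutes, the faulty clock advances 60 + 5 = 65 minutes.
True elapsed: 6 hours and 36 minutes = 396 minutes.
Faulty clock advances: 396 x 65/60 = 429 minutes (drift: 33 minutes ahead).
Shown time: 11:00 + 429 minutes = 6:09.

Final answer: 6:09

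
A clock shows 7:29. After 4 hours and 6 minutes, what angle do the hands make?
First find the time 4 hours and 6 minutes after 7:29.
Total minutes: 7 x 60 + 29 + 4 x 60 + 6 = 695.
695 mod 720 = 695 minutes = 11:35.
Now compute the angle at 11:35:
Hour hand: 11 x 30 + 35 x 0.5 = 347.5 degrees
Minute hand: 35 x 6 = 210 degrees
Difference: |347.5 - 210| = 137.5 degrees
The angle is 137.5 degrees

Final answer: 137.5 degrees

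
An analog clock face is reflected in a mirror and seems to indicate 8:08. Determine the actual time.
Reflection across the vertical (12-6) axis maps a hand at angle A degrees to (360 - A) degrees, which sends a reading of T minutes past 12:00 to (720 - T) minutes past 12:00.
Mirror reads 8:08 = 488 minutes past 12:00.
Actual time: (720 - 488) mod 720 = 232 minutes = 3:52.

Final answer: 3:52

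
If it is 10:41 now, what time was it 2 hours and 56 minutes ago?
Starting time: 10:41 = 641 total minutes past 12:00
Subtracting: 2 hours and 56 minutes = 176 minutes
641 - 176 = 465 minutes
= 7 hours and 45 minutes past 12:00 = 7:45

Final answer: 7:45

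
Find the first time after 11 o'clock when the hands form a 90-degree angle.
At t minutes past 11:00, the hour hand is at 30 x 11 + 0.5t degrees and the minute hand is at 6t degrees.
The smaller angle between them is 90 degrees when |30H - 5.5t| = 90 or |30H - 5.5t| = 270.
With H = 11, solve 30 x 11 - 5.5t = +/- target for each target:
  t = (30 x 11 - 90) / 5.5 = 43.64
  t = (30 x 11 + 90) / 5.5 = 76.36 (outside (0, 60))
  t = (30 x 11 - 270) / 5.5 = 10.91
  t = (30 x 11 + 270) / 5.5 = 109.09 (outside (0, 60))
Valid solutions in (0, 60): {10.91, 43.64} minutes.
First occurrence: t = 10.91 minutes.
The hands are at right angles at 10.91 minutes past 11:00.

Final answer: 10.91 minutes past 11:00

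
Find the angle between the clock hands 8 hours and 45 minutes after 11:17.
First find the time 8 hours and 45 minutes after 11:17.
Total minutes: 11 x 60 + 17 + 8 x 60 + 45 = 1202.
1202 mod 720 = 482 minutes = 8:02.
Now compute the angle at 8:02:
Hour hand: 8 x 30 + 2 x 0.5 = 241 degrees
Minute hand: 2 x 6 = 12 degrees
Difference: |241 - 12| = 229 degrees
Smaller angle: 360 - 229 = 131 degrees

Final answer: 131 degrees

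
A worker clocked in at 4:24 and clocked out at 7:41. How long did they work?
From 4:24 to 7:41:
(7 x 60 + 41) - (4 x 60 + 24) = 461 - 264 = 197 minutes
= 3 hours and 17 minutes

Final answer: 3 hours and 17 minutes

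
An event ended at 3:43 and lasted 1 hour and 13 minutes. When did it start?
Starting time: 3:43 = 223 total minutes past 12:00
Subtracting: 1 hour and 13 minutes = 73 minutes
223 - 73 = 150 minutes
= 2 hours and 30 minutes past 12:00 = 2:30

Final answer: 2:30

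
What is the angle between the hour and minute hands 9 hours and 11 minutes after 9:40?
First find the time 9 hours and 11 minutes after 9:40.
Total minutes: 9 x 60 + 40 + 9 x 60 + 11 = 1131.
1131 mod 720 = 411 minutes = 6:51.
Now compute the angle at 6:51:
Hour hand: 6 x 30 + 51 x 0.5 = 205.5 degrees
Minute hand: 51 x 6 = 306 degrees
Difference: |205.5 - 306| = 100.5 degrees
The angle is 100.5 degrees

Final answer: 100.5 degrees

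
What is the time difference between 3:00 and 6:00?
From 3:00 to 6:00:
(6 x 60 + 0) - (3 x 60 + 0) = 360 - 180 = 180 minutes
= 3 hours

Final answer: 3 hours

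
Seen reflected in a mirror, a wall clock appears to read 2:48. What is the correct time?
Reflection across the vertical (12-6) axis maps a hand at angle A degrees to (360 - A) degrees, which sends a reading of T minutes past 12:00 to (720 - T) minutes past 12:00.
Mirror reads 2:48 = 168 minutes past 12:00.
Actual time: (720 - 168) mod 720 = 552 minutes = 9:12.

Final answer: 9:12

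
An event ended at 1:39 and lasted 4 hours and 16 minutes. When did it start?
Starting time: 1:39 = 99 total minutes past 12:00
Subtracting: 4 hours and 16 minutes = 256 minutes
99 - 256 = -157 (negative, add 12 hours = 720) = 563 minutes
= 9 hours and 23 minutes past 12:00 = 9:23

Final answer: 9:23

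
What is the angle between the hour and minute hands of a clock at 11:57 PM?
Hour hand position: 11 x 30 + 57 x 0.5 = 358.5 degrees
Minute hand position: 57 x 6 = 342 degrees
Difference: |358.5 - 342| = 16.5 degrees
The angle between the hands is 16.5 degrees

Final answer: 16.5 degrees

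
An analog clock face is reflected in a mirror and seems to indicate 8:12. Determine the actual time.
Reflection across the vertical (12-6) axis maps a hand at angle A degrees to (360 - A) degrees, which sends a reading of T minutes past 12:00 to (720 - T) minutes past 12:00.
Mirror reads 8:12 = 492 minutes past 12:00.
Actual time: (720 - 492) mod 720 = 228 minutes = 3:48.

Final answer: 3:48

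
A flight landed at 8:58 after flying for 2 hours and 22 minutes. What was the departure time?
Starting time: 8:58 = 538 total minutes past 12:00
Subtracting: 2 hours and 22 minutes = 142 minutes
538 - 142 = 396 minutes
= 6 hours and 36 minutes past 12:00 = 6:36

Final answer: 6:36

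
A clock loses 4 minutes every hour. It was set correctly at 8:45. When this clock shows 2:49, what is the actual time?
For every 60 true minutes, the faulty clock advances 56 minutes, so 1 faulty-clock minute corresponds to 60/56 true minutes.
From 8:45 to 2:49 on the faulty dial is 364 minutes.
True elapsed: 364 x 60/56 = 390 minutes = 6 hours and 30 minutes.
True time: 8:45 + 6 hours and 30 minutes = 3:15.

Final answer: 3:15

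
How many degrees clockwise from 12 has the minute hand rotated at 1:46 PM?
The minute hand moves 6 degrees per minute.
At 1:46: 46 x 6 = 276 degrees

Final answer: 276 degrees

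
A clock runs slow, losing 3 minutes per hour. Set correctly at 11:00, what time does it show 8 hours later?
For every 60 true minutes, the faulty clock advances 60 - 3 = 57 minutes.
True elapsed: 8 hours = 480 minutes.
Faulty clock advances: 480 x 57/60 = 456 minutes (drift: 24 minutes behind).
Shown time: 11:00 + 456 minutes = 6:36.

Final answer: 6:36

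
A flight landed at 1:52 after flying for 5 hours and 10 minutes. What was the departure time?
Starting time: 1:52 = 112 total minutes past 12:00
Subtracting: 5 hours and 10 minutes = 310 minutes
112 - 310 = -198 (negative, add 12 hours = 720) = 522 minutes
= 8 hours and 42 minutes past 12:00 = 8:42

Final answer: 8:42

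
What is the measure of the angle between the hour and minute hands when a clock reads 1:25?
Hour hand position: 1 x 30 + 25 x 0.5 = 42.5 degrees
Minute hand position: 25 x 6 = 150 degrees
Difference: |42.5 - 150| = 107.5 degrees
The angle between the hands is 107.5 degrees

Final answer: 107.5 degrees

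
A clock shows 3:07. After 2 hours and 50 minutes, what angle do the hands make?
First find the time 2 hours and 50 minutes after 3:07.
Total minutes: 3 x 60 + 7 + 2 x 60 + 50 = 357.
357 mod 720 = 357 minutes = 5:57.
Now compute the angle at 5:57:
Hour hand: 5 x 30 + 57 x 0.5 = 178.5 degrees
Minute hand: 57 x 6 = 342 degrees
Difference: |178.5 - 342| = 163.5 degrees
The angle is 163.5 degrees

Final answer: 163.5 degrees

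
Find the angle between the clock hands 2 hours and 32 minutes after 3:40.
First find the time 2 hours and 32 minutes after 3:40.
Total minutes: 3 x 60 + 40 + 2 x 60 + 32 = 372.
372 mod 720 = 372 minutes = 6:12.
Now compute the angle at 6:12:
Hour hand: 6 x 30 + 12 x 0.5 = 186 degrees
Minute hand: 12 x 6 = 72 degrees
Difference: |186 - 72| = 114 degrees
The angle is 114 degrees

Final answer: 114 degrees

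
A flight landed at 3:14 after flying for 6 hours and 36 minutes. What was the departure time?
Starting time: 3:14 = 194 total minutes past 12:00
Subtracting: 6 hours and 36 minutes = 396 minutes
194 - 396 = -202 (negative, add 12 hours = 720) = 518 minutes
= 8 hours and 38 minutes past 12:00 = 8:38

Final answer: 8:38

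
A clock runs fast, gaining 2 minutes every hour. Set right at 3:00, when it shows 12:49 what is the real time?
For every 60 true minutes, the faulty clock advances 62 minutes, so 1 faulty-clock minute corresponds to 60/62 true minutes.
From 3:00 to 12:49 on the faulty dial is 589 minutes.
True elapsed: 589 x 60/62 = 570 minutes = 9 hours and 30 minutes.
True time: 3:00 + 9 hours and 30 minutes = 12:30.

Final answer: 12:30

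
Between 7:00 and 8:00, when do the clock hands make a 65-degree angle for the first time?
At t minutes past 7:00, the hour hand is at 30 x 7 + 0.5t degrees and the minute hand is at 6t degrees.
The smaller angle between them is 65 degrees when |30H - 5.5t| = 65 or |30H - 5.5t| = 295.
With H = 7, solve 30 x 7 - 5.5t = +/- target for each target:
  t = (30 x 7 - 65) / 5.5 = 26.36
  t = (30 x 7 + 65) / 5.5 = 50
  t = (30 x 7 - 295) / 5.5 = -15.45 (outside (0, 60))
  t = (30 x 7 + 295) / 5.5 = 91.82 (outside (0, 60))
Valid solutions in (0, 60): {26.36, 50} minutes.
The first occurrence is t = 26.36 minutes.
The hands form a 65-degree angle at 26.36 minutes past 7:00.

Final answer: 26.36 minutes past 7:00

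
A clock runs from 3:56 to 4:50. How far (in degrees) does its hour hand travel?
The hour hand moves 0.5 degrees per minute.
Time elapsed: 4:50 - 3:56 = 54 minutes
Angular displacement: 54 x 0.5 = 27 degrees

Final answer: 27 degrees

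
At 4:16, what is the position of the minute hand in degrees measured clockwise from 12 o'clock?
The minute hand moves 6 degrees per minute.
At 4:16: 16 x 6 = 96 degrees

Final answer: 96 degrees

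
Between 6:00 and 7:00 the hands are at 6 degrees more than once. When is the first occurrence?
At t minutes past 6:00, the hour hand is at 30 x 6 + 0.5t degrees and the minute hand is at 6t degrees.
The smaller angle between them is 6 degrees when |30H - 5.5t| = 6 or |30H - 5.5t| = 354.
With H = 6, solve 30 x 6 - 5.5t = +/- target for each target:
  t = (30 x 6 - 6) / 5.5 = 31.64
  t = (30 x 6 + 6) / 5.5 = 33.82
  t = (30 x 6 - 354) / 5.5 = -31.64 (outside (0, 60))
  t = (30 x 6 + 354) / 5.5 = 97.09 (outside (0, 60))
Valid solutions in (0, 60): {31.64, 33.82} minutes.
The first occurrence is t = 31.64 minutes.
The hands form a 6-degree angle at 31.64 minutes past 6:00.

Final answer: 31.64 minutes past 6:00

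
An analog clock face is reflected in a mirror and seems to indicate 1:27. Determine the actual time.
Reflection across the vertical (12-6) axis maps a hand at angle A degrees to (360 - A) degrees, which sends a reading of T minutes past 12:00 to (720 - T) minutes past 12:00.
Mirror reads 1:27 = 87 minutes past 12:00.
Actual time: (720 - 87) mod 720 = 633 minutes = 10:33.

Final answer: 10:33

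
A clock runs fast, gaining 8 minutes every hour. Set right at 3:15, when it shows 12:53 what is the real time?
For every 60 true minutes, the faulty clock advances 68 minutes, so 1 faulty-clock minute corresponds to 60/68 true minutes.
From 3:15 to 12:53 on the faulty dial is 578 minutes.
True elapsed: 578 x 60/68 = 510 minutes = 8 hours and 30 minutes.
True time: 3:15 + 8 hours and 30 minutes = 11:45.

Final answer: 11:45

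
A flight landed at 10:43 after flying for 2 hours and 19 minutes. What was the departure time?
Starting time: 10:43 = 643 total minutes past 12:00
Subtracting: 2 hours and 19 minutes = 139 minutes
643 - 139 = 504 minutes
= 8 hours and 24 minutes past 12:00 = 8:24

Final answer: 8:24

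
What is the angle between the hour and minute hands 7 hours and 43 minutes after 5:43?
First find the time 7 hours and 43 minutes after 5:43.
Total minutes: 5 x 60 + 43 + 7 x 60 + 43 = 806.
806 mod 720 = 86 minutes = 1:26.
Now compute the angle at 1:26:
Hour hand: 1 x 30 + 26 x 0.5 = 43 degrees
Minute hand: 26 x 6 = 156 degrees
Difference: |43 - 156| = 113 degrees
The angle is 113 degrees

Final answer: 113 degrees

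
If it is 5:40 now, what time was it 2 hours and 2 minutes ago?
Starting time: 5:40 = 340 total minutes past 12:00
Subtracting: 2 hours and 2 minutes = 122 minutes
340 - 122 = 218 minutes
= 3 hours and 38 minutes past 12:00 = 3:38

Final answer: 3:38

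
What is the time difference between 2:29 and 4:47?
From 2:29 to 4:47:
(4 x 60 + 47) - (2 x 60 + 29) = 287 - 149 = 138 minutes
= 2 hours and 18 minutes

Final answer: 2 hours and 18 minutes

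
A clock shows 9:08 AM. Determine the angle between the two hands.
Hour hand position: 9 x 30 + 8 x 0.5 = 274 degrees
Minute hand position: 8 x 6 = 48 degrees
Difference: |274 - 48| = 226 degrees
Since 226 > 180, the smaller angle is 360 - 226 = 134 degrees

Final answer: 134 degrees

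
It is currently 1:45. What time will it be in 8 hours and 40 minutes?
Starting time: 1:45
Adding 40 minutes to 45 minutes: 45 + 40 = 85 minutes = 1 hour and 25 minutes
Adding 8 hours: 1 + 8 + 1 (carry) = 10
Final time: 10:25

Final answer: 10:25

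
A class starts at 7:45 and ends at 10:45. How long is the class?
From 7:45 to 10:45:
(10 x 60 + 45) - (7 x 60 + 45) = 645 - 465 = 180 minutes
= 3 hours

Final answer: 3 hours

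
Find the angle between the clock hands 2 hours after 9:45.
First find the time 2 hours after 9:45.
Total minutes: 9 x 60 + 45 + 2 x 60 + 0 = 705.
705 mod 720 = 705 minutes = 11:45.
Now compute the angle at 11:45:
Hour hand: 11 x 30 + 45 x 0.5 = 352.5 degrees
Minute hand: 45 x 6 = 270 degrees
Difference: |352.5 - 270| = 82.5 degrees
The angle is 82.5 degrees

Final answer: 82.5 degrees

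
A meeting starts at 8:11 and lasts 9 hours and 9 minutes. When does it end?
Starting time: 8:11
Adding 9 minutes to 11 minutes: 11 + 9 = 20 minutes
Adding 9 hours: 8 + 9 = 17 - 12 = 5
Final time: 5:20

Final answer: 5:20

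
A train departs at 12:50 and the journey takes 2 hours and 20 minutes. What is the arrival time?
Starting time: 12:50
Adding 20 minutes to 50 minutes: 50 + 20 = 70 minutes = 1 hour and 10 minutes
Adding 2 hours: 12 + 2 + 1 (carry) = 15 - 12 = 3
Final time: 3:10

Final answer: 3:10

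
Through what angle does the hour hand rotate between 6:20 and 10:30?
The hour hand moves 0.5 degrees per minute.
Time elapsed: 10:30 - 6:20 = 250 minutes
Angular displacement: 250 x 0.5 = 125 degrees

Final answer: 125 degrees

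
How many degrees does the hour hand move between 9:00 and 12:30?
The hour hand moves 0.5 degrees per minute.
Time elapsed: 12:30 - 9:00 = 210 minutes
Angular displacement: 210 x 0.5 = 105 degrees

Final answer: 105 degrees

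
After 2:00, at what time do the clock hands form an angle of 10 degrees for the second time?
At t minutes past 2:00, the hour hand is at 30 x 2 + 0.5t degrees and the minute hand is at 6t degrees.
The smaller angle between them is 10 degrees when |30H - 5.5t| = 10 or |30H - 5.5t| = 350.
With H = 2, solve 30 x 2 - 5.5t = +/- target for each target:
  t = (30 x 2 - 10) / 5.5 = 9.09
  t = (30 x 2 + 10) / 5.5 = 12.73
  t = (30 x 2 - 350) / 5.5 = -52.73 (outside (0, 60))
  t = (30 x 2 + 350) / 5.5 = 74.55 (outside (0, 60))
Valid solutions in (0, 60): {9.09, 12.73} minutes.
The second occurrence is t = 12.73 minutes.
The hands form a 10-degree angle at 12.73 minutes past 2:00.

Final answer: 12.73 minutes past 2:00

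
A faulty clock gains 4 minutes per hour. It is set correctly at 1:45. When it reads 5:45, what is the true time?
For every 60 true minutes, the faulty clock advances 64 minutes, so 1 faulty-clock minute corresponds to 60/64 true minutes.
From 1:45 to 5:45 on the faulty dial is 240 minutes.
True elapsed: 240 x 60/64 = 225 minutes = 3 hours and 45 minutes.
True time: 1:45 + 3 hours and 45 minutes = 5:30.

Final answer: 5:30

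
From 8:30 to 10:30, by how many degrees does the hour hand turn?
The hour hand moves 0.5 degrees per minute.
Time elapsed: 10:30 - 8:30 = 120 minutes
Angular displacement: 120 x 0.5 = 60 degrees

Final answer: 60 degrees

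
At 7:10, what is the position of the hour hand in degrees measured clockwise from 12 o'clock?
The hour hand moves 30 degrees per hour and 0.5 degrees per minute.
At 7:10: (7) x 30 + 10 x 0.5 = 210 + 5 = 215 degrees

Final answer: 215 degrees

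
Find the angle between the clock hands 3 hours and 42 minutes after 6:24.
First find the time 3 hours and 42 minutes after 6:24.
Total minutes: 6 x 60 + 24 + 3 x 60 + 42 = 606.
606 mod 720 = 606 minutes = 10:06.
Now compute the angle at 10:06:
Hour hand: 10 x 30 + 6 x 0.5 = 303 degrees
Minute hand: 6 x 6 = 36 degrees
Difference: |303 - 36| = 267 degrees
Smaller angle: 360 - 267 = 93 degrees

Final answer: 93 degrees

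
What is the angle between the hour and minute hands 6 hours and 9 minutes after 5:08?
First find the time 6 hours and 9 minutes after 5:08.
Total minutes: 5 x 60 + 8 + 6 x 60 + 9 = 677.
677 mod 720 = 677 minutes = 11:17.
Now compute the angle at 11:17:
Hour hand: 11 x 30 + 17 x 0.5 = 338.5 degrees
Minute hand: 17 x 6 = 102 degrees
Difference: |338.5 - 102| = 236.5 degrees
Smaller angle: 360 - 236.5 = 123.5 degrees

Final answer: 123.5 degrees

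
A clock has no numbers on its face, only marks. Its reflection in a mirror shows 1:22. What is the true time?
Reflection across the vertical (12-6) axis maps a hand at angle A degrees to (360 - A) degrees, which sends a reading of T minutes past 12:00 to (720 - T) minutes past 12:00.
Mirror reads 1:22 = 82 minutes past 12:00.
Actual time: (720 - 82) mod 720 = 638 minutes = 10:38.

Final answer: 10:38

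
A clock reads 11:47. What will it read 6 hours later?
Starting time: 11:47
Adding 0 minutes to 47 minutes: 47 + 0 = 47 minutes
Adding 6 hours: 11 + 6 = 17 - 12 = 5
Final time: 5:47

Final answer: 5:47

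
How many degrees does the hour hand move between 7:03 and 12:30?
The hour hand moves 0.5 degrees per minute.
Time elapsed: 12:30 - 7:03 = 327 minutes
Angular displacement: 327 x 0.5 = 163.5 degrees

Final answer: 163.5 degrees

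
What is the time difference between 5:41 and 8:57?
From 5:41 to 8:57:
(8 x 60 + 57) - (5 x 60 + 41) = 537 - 341 = 196 minutes
= 3 hours and 16 minutes

Final answer: 3 hours and 16 minutes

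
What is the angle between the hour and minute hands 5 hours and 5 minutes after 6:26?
First find the time 5 hours and 5 minutes after 6:26.
Total minutes: 6 x 60 + 26 + 5 x 60 + 5 = 691.
691 mod 720 = 691 minutes = 11:31.
Now compute the angle at 11:31:
Hour hand: 11 x 30 + 31 x 0.5 = 345.5 degrees
Minute hand: 31 x 6 = 186 degrees
Difference: |345.5 - 186| = 159.5 degrees
The angle is 159.5 degrees

Final answer: 159.5 degrees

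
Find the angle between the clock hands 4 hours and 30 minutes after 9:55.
First find the time 4 hours and 30 minutes after 9:55.
Total minutes: 9 x 60 + 55 + 4 x 60 + 30 = 865.
865 mod 720 = 145 minutes = 2:25.
Now compute the angle at 2:25:
Hour hand: 2 x 30 + 25 x 0.5 = 72.5 degrees
Minute hand: 25 x 6 = 150 degrees
Difference: |72.5 - 150| = 77.5 degrees
The angle is 77.5 degrees

Final answer: 77.5 degrees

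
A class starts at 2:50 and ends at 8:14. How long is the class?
From 2:50 to 8:14:
(8 x 60 + 14) - (2 x 60 + 50) = 494 - 170 = 324 minutes
= 5 hours and 24 minutes

Final answer: 5 hours and 24 minutes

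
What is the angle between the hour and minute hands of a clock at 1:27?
Hour hand position: 1 x 30 + 27 x 0.5 = 43.5 degrees
Minute hand position: 27 x 6 = 162 degrees
Difference: |43.5 - 162| = 118.5 degrees
The angle between the hands is 118.5 degrees

Final answer: 118.5 degrees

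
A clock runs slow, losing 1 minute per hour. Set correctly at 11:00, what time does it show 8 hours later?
For every 60 true minutes, the faulty clock advances 60 - 1 = 59 minutes.
True elapsed: 8 hours = 480 minutes.
Faulty clock advances: 480 x 59/60 = 472 minutes (drift: 8 minutes behind).
Shown time: 11:00 + 472 minutes = 6:52.

Final answer: 6:52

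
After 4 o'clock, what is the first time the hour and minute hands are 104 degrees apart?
At t minutes past 4:00, the hour hand is at 30 x 4 + 0.5t degrees and the minute hand is at 6t degrees.
The smaller angle between them is 104 degrees when |30H - 5.5t| = 104 or |30H - 5.5t| = 256.
With H = 4, solve 30 x 4 - 5.5t = +/- target for each target:
  t = (30 x 4 - 104) / 5.5 = 2.91
  t = (30 x 4 + 104) / 5.5 = 40.73
  t = (30 x 4 - 256) / 5.5 = -24.73 (outside (0, 60))
  t = (30 x 4 + 256) / 5.5 = 68.36 (outside (0, 60))
Valid solutions in (0, 60): {2.91, 40.73} minutes.
The first occurrence is t = 2.91 minutes.
The hands form a 104-degree angle at 2.91 minutes past 4:00.

Final answer: 2.91 minutes past 4:00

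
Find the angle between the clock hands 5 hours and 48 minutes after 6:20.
First find the time 5 hours and 48 minutes after 6:20.
Total minutes: 6 x 60 + 20 + 5 x 60 + 48 = 728.
728 mod 720 = 8 minutes = 12:08.
Now compute the angle at 12:08:
Hour hand: 0 x 30 + 8 x 0.5 = 4 degrees
Minute hand: 8 x 6 = 48 degrees
Difference: |4 - 48| = 44 degrees
The angle is 44 degrees

Final answer: 44 degrees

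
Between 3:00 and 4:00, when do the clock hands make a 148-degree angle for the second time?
At t minutes past 3:00, the hour hand is at 30 x 3 + 0.5t degrees and the minute hand is at 6t degrees.
The smaller angle between them is 148 degrees when |30H - 5.5t| = 148 or |30H - 5.5t| = 212.
With H = 3, solve 30 x 3 - 5.5t = +/- target for each target:
  t = (30 x 3 - 148) / 5.5 = -10.55 (outside (0, 60))
  t = (30 x 3 + 148) / 5.5 = 43.27
  t = (30 x 3 - 212) / 5.5 = -22.18 (outside (0, 60))
  t = (30 x 3 + 212) / 5.5 = 54.91
Valid solutions in (0, 60): {43.27, 54.91} minutes.
The second occurrence is t = 54.91 minutes.
The hands form a 148-degree angle at 54.91 minutes past 3:00.

Final answer: 54.91 minutes past 3:00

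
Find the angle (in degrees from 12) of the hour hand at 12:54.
The hour hand moves 30 degrees per hour and 0.5 degrees per minute.
At 12:54: (0) x 30 + 54 x 0.5 = 0 + 27 = 27 degrees

Final answer: 27 degrees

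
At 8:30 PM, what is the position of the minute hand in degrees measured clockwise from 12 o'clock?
The minute hand moves 6 degrees per minute.
At 8:30: 30 x 6 = 180 degrees

Final answer: 180 degrees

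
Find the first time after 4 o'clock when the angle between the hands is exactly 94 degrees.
At t minutes past 4:00, the hour hand is at 30 x 4 + 0.5t degrees and the minute hand is at 6t degrees.
The smaller angle between them is 94 degrees when |30H - 5.5t| = 94 or |30H - 5.5t| = 266.
With H = 4, solve 30 x 4 - 5.5t = +/- target for each target:
  t = (30 x 4 - 94) / 5.5 = 4.73
  t = (30 x 4 + 94) / 5.5 = 38.91
  t = (30 x 4 - 266) / 5.5 = -26.55 (outside (0, 60))
  t = (30 x 4 + 266) / 5.5 = 70.18 (outside (0, 60))
Valid solutions in (0, 60): {4.73, 38.91} minutes.
The first occurrence is t = 4.73 minutes.
The hands form a 94-degree angle at 4.73 minutes past 4:00.

Final answer: 4.73 minutes past 4:00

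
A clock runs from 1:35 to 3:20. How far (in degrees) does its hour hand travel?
The hour hand moves 0.5 degrees per minute.
Time elapsed: 3:20 - 1:35 = 105 minutes
Angular displacement: 105 x 0.5 = 52.5 degrees

Final answer: 52.5 degrees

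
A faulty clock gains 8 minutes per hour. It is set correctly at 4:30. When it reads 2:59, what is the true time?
For every 60 true minutes, the faulty clock advances 68 minutes, so 1 faulty-clock minute corresponds to 60/68 true minutes.
From 4:30 to 2:59 on the faulty dial is 629 minutes.
True elapsed: 629 x 60/68 = 555 minutes = 9 hours and 15 minutes.
True time: 4:30 + 9 hours and 15 minutes = 1:45.

Final answer: 1:45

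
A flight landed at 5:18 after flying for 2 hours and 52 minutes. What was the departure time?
Starting time: 5:18 = 318 total minutes past 12:00
Subtracting: 2 hours and 52 minutes = 172 minutes
318 - 172 = 146 minutes
= 2 hours and 26 minutes past 12:00 = 2:26

Final answer: 2:26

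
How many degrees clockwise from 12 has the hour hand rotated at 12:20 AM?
The hour hand moves 30 degrees per hour and 0.5 degrees per minute.
At 12:20: (0) x 30 + 20 x 0.5 = 0 + 10 = 10 degrees

Final answer: 10 degrees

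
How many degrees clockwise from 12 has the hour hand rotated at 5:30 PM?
The hour hand moves 30 degrees per hour and 0.5 degrees per minute.
At 5:30: (5) x 30 + 30 x 0.5 = 150 + 15 = 165 degrees

Final answer: 165 degrees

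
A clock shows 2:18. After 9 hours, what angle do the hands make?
First find the time 9 hours after 2:18.
Total minutes: 2 x 60 + 18 + 9 x 60 + 0 = 678.
678 mod 720 = 678 minutes = 11:18.
Now compute the angle at 11:18:
Hour hand: 11 x 30 + 18 x 0.5 = 339 degrees
Minute hand: 18 x 6 = 108 degrees
Difference: |339 - 108| = 231 degrees
Smaller angle: 360 - 231 = 129 degrees

Final answer: 129 degrees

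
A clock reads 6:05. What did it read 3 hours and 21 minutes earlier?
Starting time: 6:05 = 365 total minutes past 12:00
Subtracting: 3 hours and 21 minutes = 201 minutes
365 - 201 = 164 minutes
= 2 hours and 44 minutes past 12:00 = 2:44

Final answer: 2:44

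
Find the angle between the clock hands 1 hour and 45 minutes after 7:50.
First find the time 1 hour and 45 minutes after 7:50.
Total minutes: 7 x 60 + 50 + 1 x 60 + 45 = 575.
575 mod 720 = 575 minutes = 9:35.
Now compute the angle at 9:35:
Hour hand: 9 x 30 + 35 x 0.5 = 287.5 degrees
Minute hand: 35 x 6 = 210 degrees
Difference: |287.5 - 210| = 77.5 degrees
The angle is 77.5 degrees

Final answer: 77.5 degrees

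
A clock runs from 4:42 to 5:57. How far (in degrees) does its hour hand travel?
The hour hand moves 0.5 degrees per minute.
Time elapsed: 5:57 - 4:42 = 75 minutes
Angular displacement: 75 x 0.5 = 37.5 degrees

Final answer: 37.5 degrees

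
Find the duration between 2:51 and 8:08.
From 2:51 to 8:08:
(8 x 60 + 8) - (2 x 60 + 51) = 488 - 171 = 317 minutes
= 5 hours and 17 minutes

Final answer: 5 hours and 17 minutes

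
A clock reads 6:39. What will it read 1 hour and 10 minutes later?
Starting time: 6:39
Adding 10 minutes to 39 minutes: 39 + 10 = 49 minutes
Adding 1 hour: 6 + 1 = 7
Final time: 7:49

Final answer: 7:49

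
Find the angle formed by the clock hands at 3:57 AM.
Hour hand position: 3 x 30 + 57 x 0.5 = 118.5 degrees
Minute hand position: 57 x 6 = 342 degrees
Difference: |118.5 - 342| = 223.5 degrees
Since 223.5 > 180, the smaller angle is 360 - 223.5 = 136.5 degrees

Final answer: 136.5 degrees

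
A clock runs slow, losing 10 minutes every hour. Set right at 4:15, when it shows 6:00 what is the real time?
For every 60 true minutes, the faulty clock advances 50 minutes, so 1 faulty-clock minute corresponds to 60/50 true minutes.
From 4:15 to 6:00 on the faulty dial is 105 minutes.
True elapsed: 105 x 60/50 = 126 minutes = 2 hours and 6 minutes.
True time: 4:15 + 2 hours and 6 minutes = 6:21.

Final answer: 6:21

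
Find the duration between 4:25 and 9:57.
From 4:25 to 9:57:
(9 x 60 + 57) - (4 x 60 + 25) = 597 - 265 = 332 minutes
= 5 hours and 32 minutes

Final answer: 5 hours and 32 minutes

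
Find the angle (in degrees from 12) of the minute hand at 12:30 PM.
The minute hand moves 6 degrees per minute.
At 12:30: 30 x 6 = 180 degrees

Final answer: 180 degrees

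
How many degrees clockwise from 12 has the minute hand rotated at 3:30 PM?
The minute hand moves 6 degrees per minute.
At 3:30: 30 x 6 = 180 degrees

Final answer: 180 degrees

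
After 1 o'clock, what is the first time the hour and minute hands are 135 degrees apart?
At t minutes past 1:00, the hour hand is at 30 x 1 + 0.5t degrees and the minute hand is at 6t degrees.
The smaller angle between them is 135 degrees when |30H - 5.5t| = 135 or |30H - 5.5t| = 225.
With H = 1, solve 30 x 1 - 5.5t = +/- target for each target:
  t = (30 x 1 - 135) / 5.5 = -19.09 (outside (0, 60))
  t = (30 x 1 + 135) / 5.5 = 30
  t = (30 x 1 - 225) / 5.5 = -35.45 (outside (0, 60))
  t = (30 x 1 + 225) / 5.5 = 46.36
Valid solutions in (0, 60): {30, 46.36} minutes.
The first occurrence is t = 30 minutes.
The hands form a 135-degree angle at 30 minutes past 1:00.

Final answer: 30 minutes past 1:00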